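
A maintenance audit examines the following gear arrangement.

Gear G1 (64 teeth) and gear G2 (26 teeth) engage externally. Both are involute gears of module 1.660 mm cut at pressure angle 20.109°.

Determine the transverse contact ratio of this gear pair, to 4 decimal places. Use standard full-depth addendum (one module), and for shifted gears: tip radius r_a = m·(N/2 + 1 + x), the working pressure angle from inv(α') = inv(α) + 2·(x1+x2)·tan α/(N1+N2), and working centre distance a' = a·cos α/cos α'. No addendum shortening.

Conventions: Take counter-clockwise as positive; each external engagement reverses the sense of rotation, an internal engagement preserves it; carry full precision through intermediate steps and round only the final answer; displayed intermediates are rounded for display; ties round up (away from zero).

recognized (one external pair, fixed centres): single-mesh tooth geometry, m = 1.660, N1 = 64, N2 = 26
base radii: r_b1 = 49.881819, r_b2 = 20.264489
tip radii: r_a1 = 54.780000, r_a2 = 23.240000
no profile shift: α' = α, a' = a
action lengths: √(r_a1²−r_b1²) = 22.641833, √(r_a2²−r_b2²) = 11.377526
base pitch p_b = π·m·cos α = 4.897136
CR = (22.641833 + 11.377526 − 74.700000·sin 20.10900°)/4.897136 = 1.702415
contact ratio ≈ 1.7024

1.7024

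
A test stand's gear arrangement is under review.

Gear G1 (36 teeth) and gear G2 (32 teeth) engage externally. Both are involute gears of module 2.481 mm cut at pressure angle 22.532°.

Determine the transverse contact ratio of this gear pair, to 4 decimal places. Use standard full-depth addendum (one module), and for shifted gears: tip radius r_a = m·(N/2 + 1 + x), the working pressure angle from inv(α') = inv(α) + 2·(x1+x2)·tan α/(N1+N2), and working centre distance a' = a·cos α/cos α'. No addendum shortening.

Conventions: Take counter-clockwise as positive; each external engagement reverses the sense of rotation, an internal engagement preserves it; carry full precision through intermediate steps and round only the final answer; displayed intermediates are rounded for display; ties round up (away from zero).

1.5748

topology: single-mesh involute geometry — m = 2.481, 36T/32T pair
base radii: r_b1 = 41.249061, r_b2 = 36.665832
tip radii: r_a1 = 47.139000, r_a2 = 42.177000
no profile shift: α' = α, a' = a
action lengths: √(r_a1²−r_b1²) = 22.816667, √(r_a2²−r_b2²) = 20.845050
base pitch p_b = π·m·cos α = 7.199319
CR = (22.816667 + 20.845050 − 84.354000·sin 22.53200°)/7.199319 = 1.574776
contact ratio ≈ 1.5748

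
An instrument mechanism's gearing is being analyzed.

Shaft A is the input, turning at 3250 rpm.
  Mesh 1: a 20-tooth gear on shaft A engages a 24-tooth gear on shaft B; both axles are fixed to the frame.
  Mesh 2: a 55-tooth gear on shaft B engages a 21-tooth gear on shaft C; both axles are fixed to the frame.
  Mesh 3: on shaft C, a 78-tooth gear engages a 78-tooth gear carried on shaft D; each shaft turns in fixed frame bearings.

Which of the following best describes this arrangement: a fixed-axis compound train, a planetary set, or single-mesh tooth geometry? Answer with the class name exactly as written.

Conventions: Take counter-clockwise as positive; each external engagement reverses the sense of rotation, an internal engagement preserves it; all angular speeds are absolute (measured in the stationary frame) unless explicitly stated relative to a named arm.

fixed-axis compound train

recognized (4 fixed axles, 3 meshes): fixed-axis compound train
classification: fixed-axis compound train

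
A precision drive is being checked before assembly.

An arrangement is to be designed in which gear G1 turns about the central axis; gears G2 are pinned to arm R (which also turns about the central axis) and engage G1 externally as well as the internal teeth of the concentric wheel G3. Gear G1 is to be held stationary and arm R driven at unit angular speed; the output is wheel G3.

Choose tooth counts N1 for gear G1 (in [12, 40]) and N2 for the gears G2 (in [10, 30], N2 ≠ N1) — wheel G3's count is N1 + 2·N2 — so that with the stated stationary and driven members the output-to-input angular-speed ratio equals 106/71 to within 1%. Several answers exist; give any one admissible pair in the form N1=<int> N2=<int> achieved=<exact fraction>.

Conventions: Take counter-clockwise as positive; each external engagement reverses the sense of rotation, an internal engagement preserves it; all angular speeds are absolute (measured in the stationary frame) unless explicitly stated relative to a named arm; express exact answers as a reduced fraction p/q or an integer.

design class (target 106/71): planetary set
Willis with ω_sun = 0: ω_ring/ω_arm = (N1+N3)/N3; set equal to 106/71  ⇒  N3/N1 = 1/(106/71 − 1) = 71/35
N3 = N1 + 2·N2  ⇒  N2/N1 = (N3/N1 − 1)/2 = (71/35 − 1)/2 = 18/35
smallest multiple with N1 ≥ 12 and N2 ≥ 10: k = 1  ⇒  N1 = 1·35 = 35, N2 = 1·18 = 18 (N1 ≤ 40, N2 ≤ 30, N2 ≠ N1 ✓), N3 = 35 + 2·18 = 71
check: (N1+N3)/N3 with N1 = 35, N3 = 71 gives 106/71; |achieved − target| = 0 ≤ 53/3550 ✓

N1=35 N2=18 achieved=106/71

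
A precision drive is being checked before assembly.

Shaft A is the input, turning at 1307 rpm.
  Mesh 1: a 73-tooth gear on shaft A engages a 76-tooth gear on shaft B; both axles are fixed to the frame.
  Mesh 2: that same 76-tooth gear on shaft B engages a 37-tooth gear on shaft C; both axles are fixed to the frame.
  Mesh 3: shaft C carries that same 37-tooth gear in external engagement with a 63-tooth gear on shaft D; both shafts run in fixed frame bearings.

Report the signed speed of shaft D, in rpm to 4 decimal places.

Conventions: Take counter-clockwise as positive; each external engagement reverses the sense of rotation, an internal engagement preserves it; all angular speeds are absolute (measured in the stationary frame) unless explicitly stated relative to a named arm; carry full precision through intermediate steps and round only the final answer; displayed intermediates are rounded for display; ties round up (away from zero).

3-mesh fixed-axis compound train (all bearings frame-fixed)
mesh 1 [73T→76T]: ω = 1307.0000×73/76 = 1255.4079 rpm, sense flips to −
mesh 2 [76T→37T]: ω = 1255.4079×76/37 = 2578.6757 rpm, sense flips to +
mesh 3 [37T→63T]: ω = 2578.6757×37/63 = 1514.4603 rpm, sense flips to −
signed output speed = -1514.4603 rpm

-1514.4603 rpm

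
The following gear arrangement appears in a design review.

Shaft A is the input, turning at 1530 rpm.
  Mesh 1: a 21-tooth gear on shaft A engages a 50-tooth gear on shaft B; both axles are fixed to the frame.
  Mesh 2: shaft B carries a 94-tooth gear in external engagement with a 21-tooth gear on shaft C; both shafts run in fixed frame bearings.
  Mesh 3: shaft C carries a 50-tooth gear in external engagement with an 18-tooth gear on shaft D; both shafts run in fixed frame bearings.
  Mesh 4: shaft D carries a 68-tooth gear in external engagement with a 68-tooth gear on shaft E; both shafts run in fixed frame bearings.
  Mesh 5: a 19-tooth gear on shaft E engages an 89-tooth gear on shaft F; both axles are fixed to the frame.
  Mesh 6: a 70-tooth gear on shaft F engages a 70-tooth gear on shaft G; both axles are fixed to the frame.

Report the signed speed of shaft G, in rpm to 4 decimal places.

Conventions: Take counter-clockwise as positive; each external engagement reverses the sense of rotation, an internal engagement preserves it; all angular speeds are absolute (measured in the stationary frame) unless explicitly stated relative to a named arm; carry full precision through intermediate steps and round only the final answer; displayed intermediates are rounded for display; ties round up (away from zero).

+1705.7303 rpm

class = fixed-axis compound train [6 meshes; 6 ratios multiply, 6 sense flips]
mesh 1 [21T→50T]: ω = 1530.0000×21/50 = 642.6000 rpm, sense flips to −
mesh 2 [94T→21T]: ω = 642.6000×94/21 = 2876.4000 rpm, sense flips to +
mesh 3 [50T→18T]: ω = 2876.4000×50/18 = 7990.0000 rpm, sense flips to −
mesh 4 [68T→68T]: ω = 7990.0000×68/68 = 7990.0000 rpm, sense flips to +
mesh 5 [19T→89T]: ω = 7990.0000×19/89 = 1705.7303 rpm, sense flips to −
mesh 6 [70T→70T]: ω = 1705.7303×70/70 = 1705.7303 rpm, sense flips to +
signed output speed = +1705.7303 rpm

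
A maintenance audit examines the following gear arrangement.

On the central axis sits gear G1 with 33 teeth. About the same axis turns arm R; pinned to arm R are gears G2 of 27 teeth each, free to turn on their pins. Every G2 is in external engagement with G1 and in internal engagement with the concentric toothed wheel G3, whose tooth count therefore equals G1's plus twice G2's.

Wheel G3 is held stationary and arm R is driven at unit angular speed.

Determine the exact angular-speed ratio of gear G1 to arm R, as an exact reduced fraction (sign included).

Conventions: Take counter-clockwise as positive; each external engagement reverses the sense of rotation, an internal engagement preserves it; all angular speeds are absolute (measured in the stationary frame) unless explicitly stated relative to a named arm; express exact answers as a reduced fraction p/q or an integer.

40/11

recognized (axles ride arm R): planetary set, 33/27/87 teeth
ring teeth: 33 + 2·27 = 87
33(ω_sun−ω_arm) = −87(ω_ring−ω_arm),  ω_ring = 0, ω_arm = 1
ω_sun = 1 − (87/33)(0−1) = 40/11
ω_out/ω_in = 40/11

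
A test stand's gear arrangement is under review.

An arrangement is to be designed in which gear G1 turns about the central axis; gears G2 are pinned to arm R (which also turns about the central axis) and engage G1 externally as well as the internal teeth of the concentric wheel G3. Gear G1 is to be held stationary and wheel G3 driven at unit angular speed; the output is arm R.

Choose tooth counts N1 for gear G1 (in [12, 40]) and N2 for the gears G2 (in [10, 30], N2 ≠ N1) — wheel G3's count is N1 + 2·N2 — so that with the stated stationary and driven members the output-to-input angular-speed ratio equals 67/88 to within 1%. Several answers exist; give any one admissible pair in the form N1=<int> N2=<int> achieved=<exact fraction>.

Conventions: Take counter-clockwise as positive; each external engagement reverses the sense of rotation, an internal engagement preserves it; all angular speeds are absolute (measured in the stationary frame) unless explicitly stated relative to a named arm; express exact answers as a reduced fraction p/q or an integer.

N1=21 N2=23 achieved=67/88

topology: planetary set — design target 67/88, arm = carrier (Willis)
Willis with ω_sun = 0: ω_arm/ω_ring = N3/(N1+N3); set equal to 67/88  ⇒  N3/N1 = (67/88)/(1 − 67/88) = 67/21
N3 = N1 + 2·N2  ⇒  N2/N1 = (N3/N1 − 1)/2 = (67/21 − 1)/2 = 23/21
smallest multiple with N1 ≥ 12 and N2 ≥ 10: k = 1  ⇒  N1 = 1·21 = 21, N2 = 1·23 = 23 (N1 ≤ 40, N2 ≤ 30, N2 ≠ N1 ✓), N3 = 21 + 2·23 = 67
check: N3/(N1+N3) with N1 = 21, N3 = 67 gives 67/88; |achieved − target| = 0 ≤ 67/8800 ✓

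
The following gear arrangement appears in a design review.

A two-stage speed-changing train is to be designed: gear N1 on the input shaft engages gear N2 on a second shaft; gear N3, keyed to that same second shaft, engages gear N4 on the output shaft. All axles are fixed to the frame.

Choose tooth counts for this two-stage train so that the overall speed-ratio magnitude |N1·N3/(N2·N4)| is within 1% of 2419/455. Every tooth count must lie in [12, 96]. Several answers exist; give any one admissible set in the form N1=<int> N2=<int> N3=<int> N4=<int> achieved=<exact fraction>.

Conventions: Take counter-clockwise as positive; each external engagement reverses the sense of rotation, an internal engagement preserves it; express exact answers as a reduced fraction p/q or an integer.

N1=41 N2=13 N3=59 N4=35 achieved=2419/455

topology: fixed-axis compound train — 2 stages, target 2419/455
target = 2419/455 in lowest terms: an exact hit needs N1·N3 = k·2419 and N2·N4 = k·455 for one integer k, every count in [12, 96]; additionally prefer no 1:1 stage (N1 ≠ N2, N3 ≠ N4)
k = 1: N1·N3 = 2419 = 41·59, N2·N4 = 455 = 13·35
achieved = 41·59/(13·35) = 2419/455; |achieved − target| = 0 ≤ 2419/45500 ✓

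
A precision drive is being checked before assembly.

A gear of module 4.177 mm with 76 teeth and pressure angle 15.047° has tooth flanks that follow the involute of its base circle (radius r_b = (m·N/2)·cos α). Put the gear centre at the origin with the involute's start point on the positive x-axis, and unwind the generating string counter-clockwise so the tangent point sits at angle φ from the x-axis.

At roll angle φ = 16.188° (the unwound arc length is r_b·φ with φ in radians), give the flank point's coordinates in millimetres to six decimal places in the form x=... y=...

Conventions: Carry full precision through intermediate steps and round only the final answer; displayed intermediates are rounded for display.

class = single-mesh tooth geometry [base-circle involute, m = 4.177, 76T]
pitch radius r_p = m·N/2 = 4.177·76/2 = 158.726000
base radius r_b = r_p·cos α = 158.726000·cos 15.047° = 153.283792
roll angle φ = 16.188° = 0.28253390 rad
x = r_b·(cos φ + φ·sin φ) = 159.280210
y = r_b·(sin φ − φ·cos φ) = 1.143183

x=159.280210 y=1.143183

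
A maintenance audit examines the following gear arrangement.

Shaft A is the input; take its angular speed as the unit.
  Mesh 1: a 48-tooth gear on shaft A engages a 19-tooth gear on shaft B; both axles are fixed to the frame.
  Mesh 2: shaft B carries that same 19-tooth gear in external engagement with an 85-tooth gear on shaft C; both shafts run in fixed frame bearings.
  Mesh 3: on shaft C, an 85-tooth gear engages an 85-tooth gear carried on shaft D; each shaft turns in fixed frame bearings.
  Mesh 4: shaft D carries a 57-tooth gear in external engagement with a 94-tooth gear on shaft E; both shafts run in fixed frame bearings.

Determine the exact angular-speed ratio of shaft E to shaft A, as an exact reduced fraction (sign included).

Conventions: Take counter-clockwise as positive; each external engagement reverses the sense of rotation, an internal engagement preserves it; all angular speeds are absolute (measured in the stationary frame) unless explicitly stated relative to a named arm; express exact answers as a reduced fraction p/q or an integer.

1368/3995

class = fixed-axis compound train [4 meshes; 4 ratios multiply, 4 sense flips]
mesh 1 [48T→19T]: running ratio 48/19, sense −
mesh 2 [19T→85T]: running ratio 48/85, sense +
mesh 3 [85T→85T]: running ratio 48/85, sense −
mesh 4 [57T→94T]: running ratio 1368/3995, sense +
ω_out/ω_in = 1368/3995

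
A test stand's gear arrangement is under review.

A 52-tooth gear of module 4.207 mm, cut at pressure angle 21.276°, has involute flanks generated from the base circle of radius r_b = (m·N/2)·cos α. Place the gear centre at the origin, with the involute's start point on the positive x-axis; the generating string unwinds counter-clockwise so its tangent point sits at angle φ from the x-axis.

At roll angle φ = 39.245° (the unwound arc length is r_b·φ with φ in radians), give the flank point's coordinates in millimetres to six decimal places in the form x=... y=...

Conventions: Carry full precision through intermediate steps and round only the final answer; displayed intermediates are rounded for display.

single-mesh involute tooth geometry (52T wheel at module 4.207)
pitch radius r_p = m·N/2 = 4.207·52/2 = 109.382000
base radius r_b = r_p·cos α = 109.382000·cos 21.276° = 101.926884
roll angle φ = 39.245° = 0.68495446 rad
x = r_b·(cos φ + φ·sin φ) = 123.104835
y = r_b·(sin φ − φ·cos φ) = 10.414505

x=123.104835 y=10.414505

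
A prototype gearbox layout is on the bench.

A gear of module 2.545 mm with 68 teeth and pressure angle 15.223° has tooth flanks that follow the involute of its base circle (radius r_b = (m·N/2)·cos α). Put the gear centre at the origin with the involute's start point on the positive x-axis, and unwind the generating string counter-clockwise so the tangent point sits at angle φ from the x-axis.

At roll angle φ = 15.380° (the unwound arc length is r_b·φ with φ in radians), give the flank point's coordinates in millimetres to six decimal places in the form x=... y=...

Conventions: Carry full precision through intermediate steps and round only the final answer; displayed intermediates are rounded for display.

topology: single-mesh involute geometry — m = 2.545, N = 68
pitch radius r_p = m·N/2 = 2.545·68/2 = 86.530000
base radius r_b = r_p·cos α = 86.530000·cos 15.223° = 83.493763
roll angle φ = 15.380° = 0.26843164 rad
x = r_b·(cos φ + φ·sin φ) = 86.447887
y = r_b·(sin φ − φ·cos φ) = 0.534443

x=86.447887 y=0.534443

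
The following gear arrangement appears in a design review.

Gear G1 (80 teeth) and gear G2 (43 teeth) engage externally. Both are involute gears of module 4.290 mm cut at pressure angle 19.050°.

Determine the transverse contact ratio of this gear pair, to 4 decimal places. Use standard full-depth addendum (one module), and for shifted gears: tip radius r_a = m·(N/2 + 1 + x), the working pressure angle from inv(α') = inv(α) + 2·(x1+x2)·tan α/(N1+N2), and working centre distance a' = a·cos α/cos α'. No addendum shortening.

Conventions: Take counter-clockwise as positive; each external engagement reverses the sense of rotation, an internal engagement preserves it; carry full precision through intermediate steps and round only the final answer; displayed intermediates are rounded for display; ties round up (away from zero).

class = single-mesh tooth geometry [involute pair 80T × 43T, m = 4.290]
base radii: r_b1 = 162.202172, r_b2 = 87.183668
tip radii: r_a1 = 175.890000, r_a2 = 96.525000
no profile shift: α' = α, a' = a
action lengths: √(r_a1²−r_b1²) = 68.027549, √(r_a2²−r_b2²) = 41.425641
base pitch p_b = π·m·cos α = 12.739329
CR = (68.027549 + 41.425641 − 263.835000·sin 19.05000°)/12.739329 = 1.832063
contact ratio ≈ 1.8321

1.8321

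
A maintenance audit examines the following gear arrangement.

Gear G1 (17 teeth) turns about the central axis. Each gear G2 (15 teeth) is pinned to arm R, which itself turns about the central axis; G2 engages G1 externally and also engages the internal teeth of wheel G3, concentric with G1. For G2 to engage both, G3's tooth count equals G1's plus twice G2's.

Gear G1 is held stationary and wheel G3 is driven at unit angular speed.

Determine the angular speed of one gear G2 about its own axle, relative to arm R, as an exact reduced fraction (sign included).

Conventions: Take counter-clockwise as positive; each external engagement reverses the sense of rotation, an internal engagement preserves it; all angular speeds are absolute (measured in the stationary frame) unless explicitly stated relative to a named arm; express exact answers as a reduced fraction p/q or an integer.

799/960

class = planetary set [G3 = 17+2·15 = 47; Willis about the carrier]
ring teeth: 17 + 2·15 = 47
17(ω_sun−ω_arm) = −47(ω_ring−ω_arm),  ω_sun = 0, ω_ring = 1
17(0−ω_arm) = −47(1−ω_arm)  ⇒  64·ω_arm = 47  ⇒  ω_arm = 47/64
sun–planet mesh: 17·(0−47/64) = −15·(ω_p−ω_arm)  ⇒  ω_p−ω_arm = 799/960
exact speed ratio = 799/960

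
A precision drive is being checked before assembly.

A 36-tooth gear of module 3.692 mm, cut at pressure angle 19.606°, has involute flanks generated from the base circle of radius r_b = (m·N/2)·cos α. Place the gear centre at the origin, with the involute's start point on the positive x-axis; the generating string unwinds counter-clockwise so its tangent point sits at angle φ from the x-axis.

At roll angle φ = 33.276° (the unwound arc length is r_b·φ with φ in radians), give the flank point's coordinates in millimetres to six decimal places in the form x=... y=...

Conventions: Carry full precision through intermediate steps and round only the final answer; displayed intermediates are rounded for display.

x=72.287290 y=3.951659

single-mesh involute tooth geometry (36T wheel at module 3.692)
pitch radius r_p = m·N/2 = 3.692·36/2 = 66.456000
base radius r_b = r_p·cos α = 66.456000·cos 19.606° = 62.603035
roll angle φ = 33.276° = 0.58077576 rad
x = r_b·(cos φ + φ·sin φ) = 72.287290
y = r_b·(sin φ − φ·cos φ) = 3.951659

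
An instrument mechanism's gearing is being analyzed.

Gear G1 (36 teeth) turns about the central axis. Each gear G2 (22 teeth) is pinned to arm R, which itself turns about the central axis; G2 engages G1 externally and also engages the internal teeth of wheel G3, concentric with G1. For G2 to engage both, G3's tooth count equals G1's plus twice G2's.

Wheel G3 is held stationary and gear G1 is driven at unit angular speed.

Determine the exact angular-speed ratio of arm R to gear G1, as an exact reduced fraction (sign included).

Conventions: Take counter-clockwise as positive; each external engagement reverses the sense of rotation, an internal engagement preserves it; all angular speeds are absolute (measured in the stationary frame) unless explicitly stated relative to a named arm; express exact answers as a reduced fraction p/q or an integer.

9/29

class = planetary set [G3 = 36+2·22 = 80; Willis about the carrier]
ring teeth: 36 + 2·22 = 80
36(ω_sun−ω_arm) = −80(ω_ring−ω_arm),  ω_ring = 0, ω_sun = 1
36(1−ω_arm) = −80(0−ω_arm)  ⇒  116·ω_arm = 36  ⇒  ω_arm = 9/29
ω_out/ω_in = 9/29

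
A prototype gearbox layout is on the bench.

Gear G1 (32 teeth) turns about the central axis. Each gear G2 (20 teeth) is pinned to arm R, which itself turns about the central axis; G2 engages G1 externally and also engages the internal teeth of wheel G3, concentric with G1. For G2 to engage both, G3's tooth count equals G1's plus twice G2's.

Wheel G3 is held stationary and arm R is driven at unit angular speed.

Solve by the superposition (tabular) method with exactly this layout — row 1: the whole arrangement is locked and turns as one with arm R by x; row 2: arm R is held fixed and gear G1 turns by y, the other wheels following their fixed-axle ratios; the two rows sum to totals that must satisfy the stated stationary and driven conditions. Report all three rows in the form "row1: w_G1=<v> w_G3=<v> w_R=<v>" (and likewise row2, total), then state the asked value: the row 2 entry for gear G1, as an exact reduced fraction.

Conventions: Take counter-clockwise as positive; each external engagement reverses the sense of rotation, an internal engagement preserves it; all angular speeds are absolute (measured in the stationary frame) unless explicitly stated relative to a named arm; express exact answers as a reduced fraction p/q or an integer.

row1: w_G1=1 w_G3=1 w_R=1
row2: w_G1=9/4 w_G3=-1 w_R=0
total: w_G1=13/4 w_G3=0 w_R=1
asked value: 9/4

recognized (axles ride arm R): planetary set, 32/20/72 teeth
row 1: whole set turns with the arm by x
row 2 (arm held, sun turns y): ω_ring = −(32/72)·y, ω_arm = 0
boundary: total ω_ring = x − (32/72)·y = 0 and total ω_arm = x = 1  ⇒  y = 9/4, x = 1
row 2 ring = −(32/72)·9/4 = -1
totals (row 1 + row 2): sun 1 + 9/4 = 13/4, ring 1 + (-1) = 0, arm 1 + 0 = 1
asked cell (row2, sun) = 9/4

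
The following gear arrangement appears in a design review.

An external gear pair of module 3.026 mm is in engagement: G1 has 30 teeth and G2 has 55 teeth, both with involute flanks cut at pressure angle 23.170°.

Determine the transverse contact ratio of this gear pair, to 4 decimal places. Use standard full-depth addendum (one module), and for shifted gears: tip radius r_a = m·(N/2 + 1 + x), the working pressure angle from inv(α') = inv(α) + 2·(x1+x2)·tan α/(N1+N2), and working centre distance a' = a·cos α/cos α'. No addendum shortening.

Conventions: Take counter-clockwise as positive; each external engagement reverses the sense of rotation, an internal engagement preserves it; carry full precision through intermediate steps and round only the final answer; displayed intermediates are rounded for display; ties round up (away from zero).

1.5745

single-mesh involute tooth geometry (30T engaging 55T at module 3.026)
base radii: r_b1 = 41.728910, r_b2 = 76.503001
tip radii: r_a1 = 48.416000, r_a2 = 86.241000
no profile shift: α' = α, a' = a
action lengths: √(r_a1²−r_b1²) = 24.552131, √(r_a2²−r_b2²) = 39.809558
base pitch p_b = π·m·cos α = 8.739682
CR = (24.552131 + 39.809558 − 128.605000·sin 23.17000°)/8.739682 = 1.574507
contact ratio ≈ 1.5745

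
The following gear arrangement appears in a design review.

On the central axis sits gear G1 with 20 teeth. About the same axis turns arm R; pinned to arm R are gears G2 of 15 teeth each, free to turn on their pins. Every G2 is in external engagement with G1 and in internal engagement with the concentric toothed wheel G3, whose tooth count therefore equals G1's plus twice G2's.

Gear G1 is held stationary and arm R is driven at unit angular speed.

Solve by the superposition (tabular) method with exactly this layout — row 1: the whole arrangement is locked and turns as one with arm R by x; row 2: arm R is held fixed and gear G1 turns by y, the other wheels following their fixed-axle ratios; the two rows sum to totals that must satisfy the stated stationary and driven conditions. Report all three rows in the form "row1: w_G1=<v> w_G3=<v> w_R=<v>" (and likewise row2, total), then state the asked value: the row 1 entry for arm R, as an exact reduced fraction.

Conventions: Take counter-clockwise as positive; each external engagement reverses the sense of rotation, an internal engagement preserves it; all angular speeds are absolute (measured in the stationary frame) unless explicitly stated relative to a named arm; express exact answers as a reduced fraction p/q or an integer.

planetary set (20T centre, 15T on arm, 50T internal) — Willis relation
superposition row 1 [locked train]: every member turns x
row 2: sun turns y, ring = −(20/50)·y, arm 0
boundary: total ω_sun = x + y = 0 and total ω_arm = x = 1  ⇒  y = -1, x = 1
row 2 ring = −(20/50)·(-1) = 2/5
totals (row 1 + row 2): sun 1 + (-1) = 0, ring 1 + 2/5 = 7/5, arm 1 + 0 = 1
asked cell (row1, arm) = 1

row1: w_G1=1 w_G3=1 w_R=1
row2: w_G1=-1 w_G3=2/5 w_R=0
total: w_G1=0 w_G3=7/5 w_R=1
asked value: 1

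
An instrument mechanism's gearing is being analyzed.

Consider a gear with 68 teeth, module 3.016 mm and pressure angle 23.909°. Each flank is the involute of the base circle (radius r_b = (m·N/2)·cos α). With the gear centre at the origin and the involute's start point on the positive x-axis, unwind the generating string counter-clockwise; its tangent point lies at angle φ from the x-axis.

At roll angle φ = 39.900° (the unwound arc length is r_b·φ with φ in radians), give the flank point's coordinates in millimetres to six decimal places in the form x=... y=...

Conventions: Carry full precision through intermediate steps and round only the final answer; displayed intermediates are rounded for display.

topology: single-mesh involute geometry — m = 3.016, N = 68
pitch radius r_p = m·N/2 = 3.016·68/2 = 102.544000
base radius r_b = r_p·cos α = 102.544000·cos 23.909° = 93.744731
roll angle φ = 39.900° = 0.69638637 rad
x = r_b·(cos φ + φ·sin φ) = 113.793160
y = r_b·(sin φ − φ·cos φ) = 10.050023

x=113.793160 y=10.050023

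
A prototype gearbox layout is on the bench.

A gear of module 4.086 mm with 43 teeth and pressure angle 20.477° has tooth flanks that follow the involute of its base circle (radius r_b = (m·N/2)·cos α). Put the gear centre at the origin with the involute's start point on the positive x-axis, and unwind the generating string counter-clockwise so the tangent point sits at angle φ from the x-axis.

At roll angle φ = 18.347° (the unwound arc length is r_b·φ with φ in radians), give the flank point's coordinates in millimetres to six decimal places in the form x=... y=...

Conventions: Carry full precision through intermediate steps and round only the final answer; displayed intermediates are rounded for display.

x=86.409852 y=0.891530

recognized (one wheel, involute flank): single-mesh tooth geometry, m = 4.086, N = 43
pitch radius r_p = m·N/2 = 4.086·43/2 = 87.849000
base radius r_b = r_p·cos α = 87.849000·cos 20.477° = 82.298059
roll angle φ = 18.347° = 0.32021556 rad
x = r_b·(cos φ + φ·sin φ) = 86.409852
y = r_b·(sin φ − φ·cos φ) = 0.891530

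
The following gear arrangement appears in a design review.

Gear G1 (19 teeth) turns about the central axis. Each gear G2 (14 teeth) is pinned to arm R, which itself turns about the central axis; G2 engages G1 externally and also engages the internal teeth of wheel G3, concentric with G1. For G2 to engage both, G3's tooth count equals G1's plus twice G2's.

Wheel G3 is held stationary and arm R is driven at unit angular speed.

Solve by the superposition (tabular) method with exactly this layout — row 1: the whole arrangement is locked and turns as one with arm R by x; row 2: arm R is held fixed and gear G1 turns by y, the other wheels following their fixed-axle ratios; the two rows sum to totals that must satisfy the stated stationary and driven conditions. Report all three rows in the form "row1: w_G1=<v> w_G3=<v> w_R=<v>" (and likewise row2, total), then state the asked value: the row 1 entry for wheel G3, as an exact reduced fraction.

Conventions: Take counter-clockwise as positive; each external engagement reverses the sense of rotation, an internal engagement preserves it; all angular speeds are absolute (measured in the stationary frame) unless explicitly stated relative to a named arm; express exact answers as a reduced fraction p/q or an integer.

planetary set (19T centre, 14T on arm, 47T internal) — Willis relation
superposition row 1 [locked train]: every member turns x
row 2: sun turns y, ring = −(19/47)·y, arm 0
boundary: total ω_ring = x − (19/47)·y = 0 and total ω_arm = x = 1  ⇒  y = 47/19, x = 1
row 2 ring = −(19/47)·47/19 = -1
totals (row 1 + row 2): sun 1 + 47/19 = 66/19, ring 1 + (-1) = 0, arm 1 + 0 = 1
asked cell (row1, ring) = 1

row1: w_G1=1 w_G3=1 w_R=1
row2: w_G1=47/19 w_G3=-1 w_R=0
total: w_G1=66/19 w_G3=0 w_R=1
asked value: 1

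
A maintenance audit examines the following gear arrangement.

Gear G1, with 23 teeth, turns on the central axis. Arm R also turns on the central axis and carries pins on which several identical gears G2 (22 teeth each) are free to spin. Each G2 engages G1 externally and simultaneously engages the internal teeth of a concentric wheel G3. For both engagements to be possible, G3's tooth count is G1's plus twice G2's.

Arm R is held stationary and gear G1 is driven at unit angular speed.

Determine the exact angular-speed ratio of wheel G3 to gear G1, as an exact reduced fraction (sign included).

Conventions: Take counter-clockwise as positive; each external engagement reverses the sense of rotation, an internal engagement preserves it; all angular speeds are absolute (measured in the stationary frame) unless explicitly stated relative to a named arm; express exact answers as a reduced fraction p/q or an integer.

class = planetary set [G3 = 23+2·22 = 67; Willis about the carrier]
ring teeth: 23 + 2·22 = 67
23(ω_sun−ω_arm) = −67(ω_ring−ω_arm),  ω_arm = 0, ω_sun = 1
ω_ring = 0 − (23/67)(1−0) = -23/67
ω_out/ω_in = -23/67

-23/67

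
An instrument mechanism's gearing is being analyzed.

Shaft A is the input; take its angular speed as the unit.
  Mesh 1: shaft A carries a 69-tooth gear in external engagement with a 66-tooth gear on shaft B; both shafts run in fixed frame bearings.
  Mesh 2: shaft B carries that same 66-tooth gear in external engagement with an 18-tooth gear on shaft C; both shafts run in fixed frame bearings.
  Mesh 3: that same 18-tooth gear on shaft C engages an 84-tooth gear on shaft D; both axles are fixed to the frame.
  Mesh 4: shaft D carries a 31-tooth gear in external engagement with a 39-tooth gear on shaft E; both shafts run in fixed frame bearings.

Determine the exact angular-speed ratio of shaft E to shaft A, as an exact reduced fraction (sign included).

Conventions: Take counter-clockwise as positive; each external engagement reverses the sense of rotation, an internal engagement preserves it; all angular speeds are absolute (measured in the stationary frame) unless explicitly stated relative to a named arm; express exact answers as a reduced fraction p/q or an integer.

class = fixed-axis compound train [4 meshes; 4 ratios multiply, 4 sense flips]
mesh 1 [69T→66T]: running ratio 23/22, sense −
mesh 2 [66T→18T]: running ratio 23/6, sense +
mesh 3 [18T→84T]: running ratio 23/28, sense −
mesh 4 [31T→39T]: running ratio 713/1092, sense +
ω_out/ω_in = 713/1092

713/1092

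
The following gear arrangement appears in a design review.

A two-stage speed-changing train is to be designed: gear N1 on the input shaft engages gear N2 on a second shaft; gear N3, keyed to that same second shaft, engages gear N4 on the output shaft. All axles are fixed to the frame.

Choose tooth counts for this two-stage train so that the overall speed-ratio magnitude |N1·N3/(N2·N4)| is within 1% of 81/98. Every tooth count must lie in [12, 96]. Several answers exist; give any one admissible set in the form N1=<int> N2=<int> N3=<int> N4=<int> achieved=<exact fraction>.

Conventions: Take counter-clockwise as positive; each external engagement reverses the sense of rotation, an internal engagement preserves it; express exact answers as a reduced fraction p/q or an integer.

N1=12 N2=14 N3=27 N4=28 achieved=81/98

topology: fixed-axis compound train — 2 stages, target 81/98
target = 81/98 in lowest terms: an exact hit needs N1·N3 = k·81 and N2·N4 = k·98 for one integer k, every count in [12, 96]; additionally prefer no 1:1 stage (N1 ≠ N2, N3 ≠ N4)
k = 1…3: no 1:1-free in-range split of k·81 and k·98 into factor pairs; take k = 4
k = 4: N1·N3 = 324 = 12·27, N2·N4 = 392 = 14·28
achieved = 12·27/(14·28) = 81/98; |achieved − target| = 0 ≤ 81/9800 ✓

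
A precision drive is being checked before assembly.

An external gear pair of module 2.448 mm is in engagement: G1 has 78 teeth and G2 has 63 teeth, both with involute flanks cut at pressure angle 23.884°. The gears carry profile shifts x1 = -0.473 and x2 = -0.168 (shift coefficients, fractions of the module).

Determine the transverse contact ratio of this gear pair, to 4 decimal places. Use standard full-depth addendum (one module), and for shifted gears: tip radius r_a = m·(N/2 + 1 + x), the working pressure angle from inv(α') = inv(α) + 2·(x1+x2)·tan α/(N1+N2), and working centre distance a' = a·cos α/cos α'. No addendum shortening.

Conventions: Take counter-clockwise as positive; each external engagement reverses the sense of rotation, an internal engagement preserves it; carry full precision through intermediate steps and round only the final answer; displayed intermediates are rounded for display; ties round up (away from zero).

topology: single-mesh involute geometry — m = 2.448, 78T/63T pair
base radii: r_b1 = 87.296452, r_b2 = 70.508672
tip radii: r_a1 = 96.762096, r_a2 = 79.148736
inv(α') = inv(23.884°) + 2·(-0.473-0.168)·tan α/(78+63) = 0.02192445  ⇒  α' = 22.63599°
a' = a·cos α / cos α' = 172.5840·cos 23.884°/cos 22.63599° = 170.975607
action lengths: √(r_a1²−r_b1²) = 41.740062, √(r_a2²−r_b2²) = 35.958998
base pitch p_b = π·m·cos α = 7.032048
CR = (41.740062 + 35.958998 − 170.975607·sin 22.63599°)/7.032048 = 1.691512
contact ratio ≈ 1.6915

1.6915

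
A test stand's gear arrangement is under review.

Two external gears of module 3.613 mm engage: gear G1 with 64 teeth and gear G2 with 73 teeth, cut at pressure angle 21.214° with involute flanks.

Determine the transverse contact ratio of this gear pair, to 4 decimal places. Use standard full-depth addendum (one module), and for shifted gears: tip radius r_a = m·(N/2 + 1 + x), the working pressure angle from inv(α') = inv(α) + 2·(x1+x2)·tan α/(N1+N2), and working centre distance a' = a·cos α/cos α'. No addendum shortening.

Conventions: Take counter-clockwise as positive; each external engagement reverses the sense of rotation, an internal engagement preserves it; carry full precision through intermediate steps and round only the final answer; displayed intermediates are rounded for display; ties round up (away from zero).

topology: single-mesh involute geometry — m = 3.613, 64T/73T pair
base radii: r_b1 = 107.781329, r_b2 = 122.938079
tip radii: r_a1 = 119.229000, r_a2 = 135.487500
no profile shift: α' = α, a' = a
action lengths: √(r_a1²−r_b1²) = 50.977833, √(r_a2²−r_b2²) = 56.948147
base pitch p_b = π·m·cos α = 10.581407
CR = (50.977833 + 56.948147 − 247.490500·sin 21.21400°)/10.581407 = 1.736154
contact ratio ≈ 1.7362

1.7362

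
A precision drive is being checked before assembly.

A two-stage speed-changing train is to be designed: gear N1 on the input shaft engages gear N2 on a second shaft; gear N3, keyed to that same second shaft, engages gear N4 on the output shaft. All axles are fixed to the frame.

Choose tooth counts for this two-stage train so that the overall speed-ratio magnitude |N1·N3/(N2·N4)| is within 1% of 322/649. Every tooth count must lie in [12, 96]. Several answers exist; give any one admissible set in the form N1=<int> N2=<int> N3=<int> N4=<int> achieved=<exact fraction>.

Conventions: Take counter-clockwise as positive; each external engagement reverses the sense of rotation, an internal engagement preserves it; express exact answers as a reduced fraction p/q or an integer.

2-stage fixed-axis compound train for ratio 322/649
target = 322/649 in lowest terms: an exact hit needs N1·N3 = k·322 and N2·N4 = k·649 for one integer k, every count in [12, 96]; additionally prefer no 1:1 stage (N1 ≠ N2, N3 ≠ N4)
k = 1: no 1:1-free in-range split of k·322 and k·649 into factor pairs; take k = 2
k = 2: N1·N3 = 644 = 14·46, N2·N4 = 1298 = 22·59
achieved = 14·46/(22·59) = 322/649; |achieved − target| = 0 ≤ 161/32450 ✓

N1=14 N2=22 N3=46 N4=59 achieved=322/649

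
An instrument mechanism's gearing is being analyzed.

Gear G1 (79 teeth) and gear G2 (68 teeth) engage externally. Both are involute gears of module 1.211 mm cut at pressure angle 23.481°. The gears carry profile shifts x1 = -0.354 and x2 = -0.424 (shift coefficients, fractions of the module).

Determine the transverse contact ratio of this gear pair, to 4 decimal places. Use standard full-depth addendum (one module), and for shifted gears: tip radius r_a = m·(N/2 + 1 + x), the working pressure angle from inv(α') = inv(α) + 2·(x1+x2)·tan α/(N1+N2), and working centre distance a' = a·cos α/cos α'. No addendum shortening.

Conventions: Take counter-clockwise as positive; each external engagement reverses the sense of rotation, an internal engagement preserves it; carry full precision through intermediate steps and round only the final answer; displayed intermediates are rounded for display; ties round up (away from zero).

1.7420

single-mesh involute tooth geometry (79T engaging 68T at module 1.211)
base radii: r_b1 = 43.873433, r_b2 = 37.764474
tip radii: r_a1 = 48.616806, r_a2 = 41.871536
inv(α') = inv(23.481°) + 2·(-0.354-0.424)·tan α/(79+68) = 0.01999903  ⇒  α' = 21.98076°
a' = a·cos α / cos α' = 89.0085·cos 23.481°/cos 21.98076° = 88.037380
action lengths: √(r_a1²−r_b1²) = 20.945542, √(r_a2²−r_b2²) = 18.085078
base pitch p_b = π·m·cos α = 3.489429
CR = (20.945542 + 18.085078 − 88.037380·sin 21.98076°)/3.489429 = 1.742018
contact ratio ≈ 1.7420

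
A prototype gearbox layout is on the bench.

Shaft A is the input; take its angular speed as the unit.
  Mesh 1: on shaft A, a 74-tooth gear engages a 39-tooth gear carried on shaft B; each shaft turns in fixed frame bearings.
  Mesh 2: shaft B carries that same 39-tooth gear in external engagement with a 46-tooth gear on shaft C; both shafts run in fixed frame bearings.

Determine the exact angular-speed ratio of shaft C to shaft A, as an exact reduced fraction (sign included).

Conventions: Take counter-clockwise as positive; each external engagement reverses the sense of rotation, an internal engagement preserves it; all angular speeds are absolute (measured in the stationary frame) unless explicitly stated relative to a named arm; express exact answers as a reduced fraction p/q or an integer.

37/23

class = fixed-axis compound train [2 meshes; 2 ratios multiply, 2 sense flips]
mesh 1 [74T→39T]: running ratio 74/39, sense −
mesh 2 [39T→46T]: running ratio 37/23, sense +
ω_out/ω_in = 37/23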